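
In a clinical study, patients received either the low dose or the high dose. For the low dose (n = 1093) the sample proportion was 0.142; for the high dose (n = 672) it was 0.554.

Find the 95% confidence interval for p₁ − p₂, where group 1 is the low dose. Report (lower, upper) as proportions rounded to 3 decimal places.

(-0.455, -0.369)

The two standard errors are √(0.1420×0.8580/1093) = 0.01056 and √(0.5540×0.4460/672) = 0.01918.
Because the samples are independent, SE_diff = √(0.01056² + 0.01918²) = 0.02189.
Using z* = 1.960 for 95%, ME = 1.960 × 0.02189 = 0.04290.
p̂₁ − p̂₂ = -0.4120; interval -0.4120 ± 0.04290 gives (-0.455, -0.369).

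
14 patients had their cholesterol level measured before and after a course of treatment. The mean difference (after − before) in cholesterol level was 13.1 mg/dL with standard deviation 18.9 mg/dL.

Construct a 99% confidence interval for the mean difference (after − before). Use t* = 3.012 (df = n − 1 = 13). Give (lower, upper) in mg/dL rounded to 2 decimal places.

Paired design: SE = s_d/√n = 18.9/√14 = 5.0512.
t* = 3.012; margin of error = 3.012 × 5.0512 = 15.2142.
13.1 ± 15.2142 → (-2.11, 28.31).

(-2.11, 28.31)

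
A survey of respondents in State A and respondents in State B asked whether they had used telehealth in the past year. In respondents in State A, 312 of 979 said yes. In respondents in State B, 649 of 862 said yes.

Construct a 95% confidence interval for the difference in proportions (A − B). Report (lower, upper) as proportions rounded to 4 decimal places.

First, p̂₁ = 312/979 = 0.3187; p̂₂ = 649/862 = 0.7529.
The two standard errors are √(0.3187×0.6813/979) = 0.01489 and √(0.7529×0.2471/862) = 0.01469.
Because the samples are independent, SE_diff = √(0.01489² + 0.01469²) = 0.02092.
Using z* = 1.960 for 95%, ME = 1.960 × 0.02092 = 0.04100.
p̂₁ − p̂₂ = -0.4342; interval -0.4342 ± 0.04100 gives (-0.4752, -0.3932).

(-0.4752, -0.3932)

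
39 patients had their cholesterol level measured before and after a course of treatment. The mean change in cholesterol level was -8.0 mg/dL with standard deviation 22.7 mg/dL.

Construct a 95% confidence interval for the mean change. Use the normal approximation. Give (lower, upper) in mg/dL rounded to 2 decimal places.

Paired design: SE = s_d/√n = 22.7/√39 = 3.6349.
z* = 1.960; margin of error = 1.960 × 3.6349 = 7.1244.
-8.0 ± 7.1244 → (-15.12, -0.88).

(-15.12, -0.88)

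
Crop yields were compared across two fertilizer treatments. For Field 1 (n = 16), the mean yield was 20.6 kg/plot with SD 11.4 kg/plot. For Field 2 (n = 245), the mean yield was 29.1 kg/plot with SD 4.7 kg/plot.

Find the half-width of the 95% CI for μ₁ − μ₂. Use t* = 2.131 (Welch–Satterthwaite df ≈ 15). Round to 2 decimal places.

6.11

Per-group SEs: s₁/√n₁ = 11.4/√16 = 2.8500, s₂/√n₂ = 4.7/√245 = 0.3003.
Unpooled SE of the difference: √(8.1225 + 0.09018009) = 2.8658.
Margin of error = t* · SE = 2.131 × 2.8658 = 6.1070.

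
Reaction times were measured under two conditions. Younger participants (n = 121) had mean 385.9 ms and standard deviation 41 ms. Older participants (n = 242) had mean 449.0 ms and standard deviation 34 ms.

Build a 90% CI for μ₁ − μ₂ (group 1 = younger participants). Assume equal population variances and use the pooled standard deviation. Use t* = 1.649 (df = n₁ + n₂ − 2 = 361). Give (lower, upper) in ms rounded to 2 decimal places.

s_p = √[((n₁−1)s₁² + (n₂−1)s₂²)/(n₁+n₂−2)] = √[(120·41² + 241·34²)/361] = 36.4762.
SE = 36.4762·√(1/121 + 1/242) = 4.0613.
With t* = 1.649, margin = 1.649 × 4.0613 = 6.6971.
x̄₁ − x̄₂ = 385.9 − 449.0 = -63.1000; interval -63.1000 ± 6.6971 = (-69.80, -56.40).

(-69.80, -56.40)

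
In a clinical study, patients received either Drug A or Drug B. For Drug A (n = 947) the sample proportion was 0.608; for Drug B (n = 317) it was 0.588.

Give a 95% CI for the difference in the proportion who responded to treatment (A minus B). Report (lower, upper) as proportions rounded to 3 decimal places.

(-0.042, 0.082)

Each SE is √(p̂(1−p̂)/n): √(0.6080·0.3920/947) = 0.01586 and √(0.5880·0.4120/317) = 0.02764.
SE(p̂₁ − p̂₂) = √(SE₁² + SE₂²) = √(0.0002515396 + 0.0007639696) = 0.03187, since the two samples are independent.
At 95% confidence z* = 1.960; margin = 1.960 × 0.03187 = 0.06247.
The difference is 0.6080 − 0.5880 = 0.0200, so the interval is 0.0200 ± 0.06247 = (-0.042, 0.082).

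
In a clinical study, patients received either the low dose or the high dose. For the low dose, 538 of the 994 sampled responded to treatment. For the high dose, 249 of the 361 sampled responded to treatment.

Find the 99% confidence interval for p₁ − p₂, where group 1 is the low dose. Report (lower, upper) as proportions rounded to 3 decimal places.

(-0.223, -0.074)

p̂₁ = 538/994 = 0.5412 and p̂₂ = 249/361 = 0.6898.
SE₁ = √(p̂₁(1−p̂₁)/n₁) = √(0.5412·0.4588/994) = 0.01581; SE₂ = √(0.6898·0.3102/361) = 0.02435.
Independent samples: SE of the difference = √(SE₁² + SE₂²) = √(0.0002499561 + 0.0005929225) = 0.02903.
z* for 99% confidence is 2.576, so the margin of error is 2.576 × 0.02903 = 0.07478.
Point estimate p̂₁ − p̂₂ = 0.5412 − 0.6898 = -0.1486.
-0.1486 ± 0.07478 → (-0.223, -0.074).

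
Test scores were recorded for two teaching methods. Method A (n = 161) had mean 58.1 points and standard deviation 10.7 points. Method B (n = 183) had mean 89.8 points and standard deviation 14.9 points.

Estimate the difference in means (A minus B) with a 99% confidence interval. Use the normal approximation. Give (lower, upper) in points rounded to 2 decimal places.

SE₁ = s₁/√n₁ = 10.7/√161 = 0.8433; SE₂ = 14.9/√183 = 1.1014.
Independent samples, unequal variances: SE_diff = √(SE₁² + SE₂²) = √(0.71115489 + 1.21308196) = 1.3872.
z* = 2.576, so margin of error = 2.576 × 1.3872 = 3.5734.
Difference in means = 58.1 − 89.8 = -31.7000.
-31.7000 ± 3.5734 → (-35.27, -28.13).

(-35.27, -28.13)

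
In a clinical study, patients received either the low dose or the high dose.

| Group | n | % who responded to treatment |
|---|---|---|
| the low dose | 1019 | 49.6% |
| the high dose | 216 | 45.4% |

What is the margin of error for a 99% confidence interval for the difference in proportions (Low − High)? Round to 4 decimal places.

Each SE is √(p̂(1−p̂)/n): √(0.4960·0.5040/1019) = 0.01566 and √(0.4540·0.5460/216) = 0.03388.
SE(p̂₁ − p̂₂) = √(SE₁² + SE₂²) = √(0.0002452356 + 0.0011478544) = 0.03732, since the two samples are independent.
At 99% confidence z* = 2.576; margin = 2.576 × 0.03732 = 0.09614.

0.0961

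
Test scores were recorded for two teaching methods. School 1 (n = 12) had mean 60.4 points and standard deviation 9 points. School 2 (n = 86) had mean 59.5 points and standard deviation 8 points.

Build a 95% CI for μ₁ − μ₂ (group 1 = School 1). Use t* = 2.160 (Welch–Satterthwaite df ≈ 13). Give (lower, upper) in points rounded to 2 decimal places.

(-5.01, 6.81)

SE₁ = s₁/√n₁ = 9/√12 = 2.5981; SE₂ = 8/√86 = 0.8627.
Independent samples, unequal variances: SE_diff = √(SE₁² + SE₂²) = √(6.75012361 + 0.74425129) = 2.7376.
t* = 2.160, so margin of error = 2.160 × 2.7376 = 5.9132.
Difference in means = 60.4 − 59.5 = 0.9000.
0.9000 ± 5.9132 → (-5.01, 6.81).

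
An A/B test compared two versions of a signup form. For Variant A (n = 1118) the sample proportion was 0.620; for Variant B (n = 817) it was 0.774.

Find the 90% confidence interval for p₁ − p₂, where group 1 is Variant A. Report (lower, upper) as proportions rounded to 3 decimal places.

(-0.188, -0.120)

The two standard errors are √(0.6200×0.3800/1118) = 0.01452 and √(0.7740×0.2260/817) = 0.01463.
Because the samples are independent, SE_diff = √(0.01452² + 0.01463²) = 0.02061.
Using z* = 1.645 for 90%, ME = 1.645 × 0.02061 = 0.03390.
p̂₁ − p̂₂ = -0.1540; interval -0.1540 ± 0.03390 gives (-0.188, -0.120).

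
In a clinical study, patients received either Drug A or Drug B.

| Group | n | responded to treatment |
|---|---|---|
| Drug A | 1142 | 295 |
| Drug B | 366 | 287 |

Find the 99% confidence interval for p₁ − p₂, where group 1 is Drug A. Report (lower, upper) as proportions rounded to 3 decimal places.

(-0.591, -0.461)

p̂₁ = 295/1142 = 0.2583 and p̂₂ = 287/366 = 0.7842.
SE₁ = √(p̂₁(1−p̂₁)/n₁) = √(0.2583·0.7417/1142) = 0.01295; SE₂ = √(0.7842·0.2158/366) = 0.02150.
Independent samples: SE of the difference = √(SE₁² + SE₂²) = √(0.0001677025 + 0.00046225) = 0.02510.
z* for 99% confidence is 2.576, so the margin of error is 2.576 × 0.02510 = 0.06466.
Point estimate p̂₁ − p̂₂ = 0.2583 − 0.7842 = -0.5259.
-0.5259 ± 0.06466 → (-0.591, -0.461).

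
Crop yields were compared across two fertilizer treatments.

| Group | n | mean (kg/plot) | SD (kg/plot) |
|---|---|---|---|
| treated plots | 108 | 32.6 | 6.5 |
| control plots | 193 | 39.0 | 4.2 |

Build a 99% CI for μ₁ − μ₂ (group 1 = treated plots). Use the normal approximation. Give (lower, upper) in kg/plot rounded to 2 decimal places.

Standard errors of each mean: 6.5/√108 = 0.6255 and 4.2/√193 = 0.3023.
SE(x̄₁ − x̄₂) = √(0.6255² + 0.3023²) = 0.6947 for independent samples with unequal variances.
With z* = 2.576, the margin is 2.576 × 0.6947 = 1.7895.
x̄₁ − x̄₂ = 32.6 − 39.0 = -6.4000; the interval is -6.4000 ± 1.7895 = (-8.19, -4.61).

(-8.19, -4.61)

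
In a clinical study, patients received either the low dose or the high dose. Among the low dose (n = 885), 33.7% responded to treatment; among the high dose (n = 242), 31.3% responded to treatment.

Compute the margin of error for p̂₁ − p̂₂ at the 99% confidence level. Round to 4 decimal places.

0.0870

Each SE is √(p̂(1−p̂)/n): √(0.3370·0.6630/885) = 0.01589 and √(0.3130·0.6870/242) = 0.02981.
SE(p̂₁ − p̂₂) = √(SE₁² + SE₂²) = √(0.0002524921 + 0.0008886361) = 0.03378, since the two samples are independent.
At 99% confidence z* = 2.576; margin = 2.576 × 0.03378 = 0.08702.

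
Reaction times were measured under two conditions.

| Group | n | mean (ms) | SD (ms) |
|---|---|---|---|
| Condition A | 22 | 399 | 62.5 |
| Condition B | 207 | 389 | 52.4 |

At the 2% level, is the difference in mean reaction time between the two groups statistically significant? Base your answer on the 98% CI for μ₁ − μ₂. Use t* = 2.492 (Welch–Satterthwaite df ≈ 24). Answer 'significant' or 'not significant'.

not significant

SE₁ = s₁/√n₁ = 62.5/√22 = 13.3250; SE₂ = 52.4/√207 = 3.6421.
Independent samples, unequal variances: SE_diff = √(SE₁² + SE₂²) = √(177.555625 + 13.26489241) = 13.8138.
t* = 2.492, so margin of error = 2.492 × 13.8138 = 34.4240.
Difference in means = 399 − 389 = 10.0000.
10.0000 ± 34.4240 → (-24.4240, 44.4240).
The interval (-24.4240, 44.4240) contains 0, so the difference is not significant.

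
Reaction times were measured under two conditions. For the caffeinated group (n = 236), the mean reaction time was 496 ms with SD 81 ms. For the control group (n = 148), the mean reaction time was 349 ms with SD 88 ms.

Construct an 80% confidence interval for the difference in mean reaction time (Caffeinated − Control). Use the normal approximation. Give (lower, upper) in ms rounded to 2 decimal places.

Standard errors of each mean: 81/√236 = 5.2727 and 88/√148 = 7.2336.
SE(x̄₁ − x̄₂) = √(5.2727² + 7.2336²) = 8.9513 for independent samples with unequal variances.
With z* = 1.282, the margin is 1.282 × 8.9513 = 11.4756.
x̄₁ − x̄₂ = 496 − 349 = 147.0000; the interval is 147.0000 ± 11.4756 = (135.52, 158.48).

(135.52, 158.48)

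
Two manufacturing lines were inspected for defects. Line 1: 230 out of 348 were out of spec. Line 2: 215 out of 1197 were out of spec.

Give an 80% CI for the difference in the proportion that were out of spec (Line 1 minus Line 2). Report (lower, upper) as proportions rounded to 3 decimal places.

Sample proportions: 230/348 = 0.6609, 215/1197 = 0.1796.
Each SE is √(p̂(1−p̂)/n): √(0.6609·0.3391/348) = 0.02538 and √(0.1796·0.8204/1197) = 0.01109.
SE(p̂₁ − p̂₂) = √(SE₁² + SE₂²) = √(0.0006441444 + 0.0001229881) = 0.02770, since the two samples are independent.
At 80% confidence z* = 1.282; margin = 1.282 × 0.02770 = 0.03551.
The difference is 0.6609 − 0.1796 = 0.4813, so the interval is 0.4813 ± 0.03551 = (0.446, 0.517).

(0.446, 0.517)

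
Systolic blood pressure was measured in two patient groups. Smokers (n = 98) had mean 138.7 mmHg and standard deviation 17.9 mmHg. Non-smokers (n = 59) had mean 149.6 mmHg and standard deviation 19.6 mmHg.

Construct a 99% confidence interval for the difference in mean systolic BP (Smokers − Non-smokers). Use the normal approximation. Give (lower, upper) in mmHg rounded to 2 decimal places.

Per-group SEs: s₁/√n₁ = 17.9/√98 = 1.8082, s₂/√n₂ = 19.6/√59 = 2.5517.
Unpooled SE of the difference: √(3.26958724 + 6.51117289) = 3.1274.
Margin of error = z* · SE = 2.576 × 3.1274 = 8.0562.
x̄₁ − x̄₂ = 138.7 − 149.6 = -10.9000.
CI: -10.9000 ± 8.0562 = (-18.96, -2.84).

(-18.96, -2.84)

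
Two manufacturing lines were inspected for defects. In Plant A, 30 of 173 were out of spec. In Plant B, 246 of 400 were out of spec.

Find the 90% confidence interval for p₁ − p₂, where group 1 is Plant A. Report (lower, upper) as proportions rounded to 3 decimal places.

(-0.504, -0.380)

Sample proportions: 30/173 = 0.1734, 246/400 = 0.6150.
Each SE is √(p̂(1−p̂)/n): √(0.1734·0.8266/173) = 0.02878 and √(0.6150·0.3850/400) = 0.02433.
SE(p̂₁ − p̂₂) = √(SE₁² + SE₂²) = √(0.0008282884 + 0.0005919489) = 0.03769, since the two samples are independent.
At 90% confidence z* = 1.645; margin = 1.645 × 0.03769 = 0.06200.
The difference is 0.1734 − 0.6150 = -0.4416, so the interval is -0.4416 ± 0.06200 = (-0.504, -0.380).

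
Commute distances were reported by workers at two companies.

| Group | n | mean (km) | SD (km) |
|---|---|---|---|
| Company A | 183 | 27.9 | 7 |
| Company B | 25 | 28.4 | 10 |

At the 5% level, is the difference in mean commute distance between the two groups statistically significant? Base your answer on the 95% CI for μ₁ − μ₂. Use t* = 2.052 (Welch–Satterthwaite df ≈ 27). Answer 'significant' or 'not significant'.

not significant

Per-group SEs: s₁/√n₁ = 7/√183 = 0.5175, s₂/√n₂ = 10/√25 = 2.0000.
Unpooled SE of the difference: √(0.26780625 + 4.0) = 2.0659.
Margin of error = t* · SE = 2.052 × 2.0659 = 4.2392.
x̄₁ − x̄₂ = 27.9 − 28.4 = -0.5000.
CI: -0.5000 ± 4.2392 = (-4.7392, 3.7392).
The interval (-4.7392, 3.7392) contains 0, so the difference is not significant.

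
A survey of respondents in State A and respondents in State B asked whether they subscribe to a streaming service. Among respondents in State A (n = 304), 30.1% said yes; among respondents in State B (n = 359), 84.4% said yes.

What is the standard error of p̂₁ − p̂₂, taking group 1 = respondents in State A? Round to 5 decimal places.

0.03254

The two standard errors are √(0.3010×0.6990/304) = 0.02631 and √(0.8440×0.1560/359) = 0.01915.
Because the samples are independent, SE_diff = √(0.02631² + 0.01915²) = 0.03254.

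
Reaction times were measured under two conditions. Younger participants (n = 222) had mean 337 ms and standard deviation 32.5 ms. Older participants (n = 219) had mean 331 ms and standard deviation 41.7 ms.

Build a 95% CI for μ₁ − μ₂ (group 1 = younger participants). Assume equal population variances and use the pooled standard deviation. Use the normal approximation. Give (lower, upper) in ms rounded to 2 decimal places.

s_p = √[((n₁−1)s₁² + (n₂−1)s₂²)/(n₁+n₂−2)] = √[(221·32.5² + 218·41.7²)/439] = 37.3529.
SE = 37.3529·√(1/222 + 1/219) = 3.5575.
With z* = 1.960, margin = 1.960 × 3.5575 = 6.9727.
x̄₁ − x̄₂ = 337 − 331 = 6.0000; interval 6.0000 ± 6.9727 = (-0.97, 12.97).

(-0.97, 12.97)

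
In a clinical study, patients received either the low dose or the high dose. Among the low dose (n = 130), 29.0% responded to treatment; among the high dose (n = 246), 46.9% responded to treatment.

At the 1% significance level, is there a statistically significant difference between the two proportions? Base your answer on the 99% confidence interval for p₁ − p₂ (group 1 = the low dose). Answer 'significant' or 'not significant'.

The two standard errors are √(0.2900×0.7100/130) = 0.03980 and √(0.4690×0.5310/246) = 0.03182.
Because the samples are independent, SE_diff = √(0.03980² + 0.03182²) = 0.05096.
Using z* = 2.576 for 99%, ME = 2.576 × 0.05096 = 0.13127.
p̂₁ − p̂₂ = -0.1790; interval -0.1790 ± 0.13127 gives (-0.31027, -0.04773).
The interval (-0.31027, -0.04773) does not contain 0, so the difference is significant.

significant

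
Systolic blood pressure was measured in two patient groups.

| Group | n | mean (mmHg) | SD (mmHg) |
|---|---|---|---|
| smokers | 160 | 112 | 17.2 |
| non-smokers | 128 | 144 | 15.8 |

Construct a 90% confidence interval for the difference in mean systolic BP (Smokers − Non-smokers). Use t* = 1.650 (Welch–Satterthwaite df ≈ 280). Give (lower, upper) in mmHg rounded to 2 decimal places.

SE₁ = s₁/√n₁ = 17.2/√160 = 1.3598; SE₂ = 15.8/√128 = 1.3965.
Independent samples, unequal variances: SE_diff = √(SE₁² + SE₂²) = √(1.84905604 + 1.95021225) = 1.9492.
t* = 1.650, so margin of error = 1.650 × 1.9492 = 3.2162.
Difference in means = 112 − 144 = -32.0000.
-32.0000 ± 3.2162 → (-35.22, -28.78).

(-35.22, -28.78)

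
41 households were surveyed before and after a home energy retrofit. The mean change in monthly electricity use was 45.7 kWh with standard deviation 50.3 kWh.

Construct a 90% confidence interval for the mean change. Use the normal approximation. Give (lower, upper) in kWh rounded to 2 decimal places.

(32.78, 58.62)

Paired design: SE = s_d/√n = 50.3/√41 = 7.8555.
z* = 1.645; margin of error = 1.645 × 7.8555 = 12.9223.
45.7 ± 12.9223 → (32.78, 58.62).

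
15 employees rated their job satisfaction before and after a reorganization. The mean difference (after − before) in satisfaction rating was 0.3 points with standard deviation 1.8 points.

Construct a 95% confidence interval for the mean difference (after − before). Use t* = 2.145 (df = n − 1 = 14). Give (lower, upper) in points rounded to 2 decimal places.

(-0.70, 1.30)

This is a matched-pairs design, so SE = s_d/√n = 1.8/√15 = 0.4648.
Margin = 2.145 × 0.4648 = 0.9970; the interval is 0.3 ± 0.9970 = (-0.70, 1.30).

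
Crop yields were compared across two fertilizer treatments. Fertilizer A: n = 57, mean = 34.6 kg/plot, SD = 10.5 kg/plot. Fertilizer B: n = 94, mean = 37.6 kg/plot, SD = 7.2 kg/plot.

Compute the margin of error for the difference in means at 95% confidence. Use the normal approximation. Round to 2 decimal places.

Per-group SEs: s₁/√n₁ = 10.5/√57 = 1.3908, s₂/√n₂ = 7.2/√94 = 0.7426.
Unpooled SE of the difference: √(1.93432464 + 0.55145476) = 1.5766.
Margin of error = z* · SE = 1.960 × 1.5766 = 3.0901.

3.09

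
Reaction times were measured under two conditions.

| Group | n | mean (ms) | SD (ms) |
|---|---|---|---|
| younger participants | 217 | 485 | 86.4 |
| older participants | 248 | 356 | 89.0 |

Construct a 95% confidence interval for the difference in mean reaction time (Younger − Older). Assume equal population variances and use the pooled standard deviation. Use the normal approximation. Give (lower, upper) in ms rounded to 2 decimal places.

Pooled variance s_p² = [216·86.4² + 247·89.0²] / (217+248−2) = 7708.2470, so s_p = 87.7966.
SE_diff = s_p·√(1/n₁ + 1/n₂) = 87.7966·√(1/217 + 1/248) = 8.1611.
z* = 1.960; margin = 1.960 × 8.1611 = 15.9958.
Difference = 485 − 356 = 129.0000.
129.0000 ± 15.9958 → (113.00, 145.00).

(113.00, 145.00)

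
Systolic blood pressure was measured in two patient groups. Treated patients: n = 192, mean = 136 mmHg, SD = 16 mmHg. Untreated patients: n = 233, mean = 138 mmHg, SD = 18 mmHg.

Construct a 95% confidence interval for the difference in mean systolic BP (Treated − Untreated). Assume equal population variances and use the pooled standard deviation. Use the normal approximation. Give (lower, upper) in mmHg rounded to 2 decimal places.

(-5.27, 1.27)

Pooled variance s_p² = [191·16² + 232·18²] / (192+233−2) = 293.2955, so s_p = 17.1259.
SE_diff = s_p·√(1/n₁ + 1/n₂) = 17.1259·√(1/192 + 1/233) = 1.6692.
z* = 1.960; margin = 1.960 × 1.6692 = 3.2716.
Difference = 136 − 138 = -2.0000.
-2.0000 ± 3.2716 → (-5.27, 1.27).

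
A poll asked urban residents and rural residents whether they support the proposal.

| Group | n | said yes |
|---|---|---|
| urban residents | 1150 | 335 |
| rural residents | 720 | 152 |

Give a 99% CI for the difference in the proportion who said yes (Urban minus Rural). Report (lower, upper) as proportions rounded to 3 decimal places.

Sample proportions: 335/1150 = 0.2913, 152/720 = 0.2111.
Each SE is √(p̂(1−p̂)/n): √(0.2913·0.7087/1150) = 0.01340 and √(0.2111·0.7889/720) = 0.01521.
SE(p̂₁ − p̂₂) = √(SE₁² + SE₂²) = √(0.00017956 + 0.0002313441) = 0.02027, since the two samples are independent.
At 99% confidence z* = 2.576; margin = 2.576 × 0.02027 = 0.05222.
The difference is 0.2913 − 0.2111 = 0.0802, so the interval is 0.0802 ± 0.05222 = (0.028, 0.132).

(0.028, 0.132)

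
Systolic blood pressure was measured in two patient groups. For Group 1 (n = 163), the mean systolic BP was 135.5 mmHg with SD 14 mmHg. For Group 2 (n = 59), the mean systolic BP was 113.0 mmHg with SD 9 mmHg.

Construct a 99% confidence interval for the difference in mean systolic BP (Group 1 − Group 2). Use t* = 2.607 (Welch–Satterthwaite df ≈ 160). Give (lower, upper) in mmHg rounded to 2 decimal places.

(18.32, 26.68)

SE₁ = s₁/√n₁ = 14/√163 = 1.0966; SE₂ = 9/√59 = 1.1717.
Independent samples, unequal variances: SE_diff = √(SE₁² + SE₂²) = √(1.20253156 + 1.37288089) = 1.6048.
t* = 2.607, so margin of error = 2.607 × 1.6048 = 4.1837.
Difference in means = 135.5 − 113.0 = 22.5000.
22.5000 ± 4.1837 → (18.32, 26.68).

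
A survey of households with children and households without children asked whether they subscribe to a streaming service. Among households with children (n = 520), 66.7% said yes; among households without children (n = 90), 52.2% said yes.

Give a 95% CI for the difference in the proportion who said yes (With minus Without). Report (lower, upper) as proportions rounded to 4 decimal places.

SE₁ = √(p̂₁(1−p̂₁)/n₁) = √(0.6670·0.3330/520) = 0.02067; SE₂ = √(0.5220·0.4780/90) = 0.05265.
Independent samples: SE of the difference = √(SE₁² + SE₂²) = √(0.0004272489 + 0.0027720225) = 0.05656.
z* for 95% confidence is 1.960, so the margin of error is 1.960 × 0.05656 = 0.11086.
Point estimate p̂₁ − p̂₂ = 0.6670 − 0.5220 = 0.1450.
0.1450 ± 0.11086 → (0.0341, 0.2559).

(0.0341, 0.2559)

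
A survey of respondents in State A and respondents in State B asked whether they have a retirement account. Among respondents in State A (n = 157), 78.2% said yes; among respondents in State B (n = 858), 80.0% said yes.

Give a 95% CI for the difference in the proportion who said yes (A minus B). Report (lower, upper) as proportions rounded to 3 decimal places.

(-0.088, 0.052)

SE₁ = √(p̂₁(1−p̂₁)/n₁) = √(0.7820·0.2180/157) = 0.03295; SE₂ = √(0.8000·0.2000/858) = 0.01366.
Independent samples: SE of the difference = √(SE₁² + SE₂²) = √(0.0010857025 + 0.0001865956) = 0.03567.
z* for 95% confidence is 1.960, so the margin of error is 1.960 × 0.03567 = 0.06991.
Point estimate p̂₁ − p̂₂ = 0.7820 − 0.8000 = -0.0180.
-0.0180 ± 0.06991 → (-0.088, 0.052).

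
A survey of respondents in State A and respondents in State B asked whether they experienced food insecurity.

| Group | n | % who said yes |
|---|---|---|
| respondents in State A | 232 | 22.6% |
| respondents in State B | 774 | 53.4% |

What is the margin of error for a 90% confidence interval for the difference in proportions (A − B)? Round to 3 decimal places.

The two standard errors are √(0.2260×0.7740/232) = 0.02746 and √(0.5340×0.4660/774) = 0.01793.
Because the samples are independent, SE_diff = √(0.02746² + 0.01793²) = 0.03280.
Using z* = 1.645 for 90%, ME = 1.645 × 0.03280 = 0.05396.

0.054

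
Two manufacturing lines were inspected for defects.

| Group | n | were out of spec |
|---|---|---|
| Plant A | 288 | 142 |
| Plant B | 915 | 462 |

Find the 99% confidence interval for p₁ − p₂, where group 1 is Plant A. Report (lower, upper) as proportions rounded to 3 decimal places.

(-0.099, 0.075)

Sample proportions: 142/288 = 0.4931, 462/915 = 0.5049.
Each SE is √(p̂(1−p̂)/n): √(0.4931·0.5069/288) = 0.02946 and √(0.5049·0.4951/915) = 0.01653.
SE(p̂₁ − p̂₂) = √(SE₁² + SE₂²) = √(0.0008678916 + 0.0002732409) = 0.03378, since the two samples are independent.
At 99% confidence z* = 2.576; margin = 2.576 × 0.03378 = 0.08702.
The difference is 0.4931 − 0.5049 = -0.0118, so the interval is -0.0118 ± 0.08702 = (-0.099, 0.075).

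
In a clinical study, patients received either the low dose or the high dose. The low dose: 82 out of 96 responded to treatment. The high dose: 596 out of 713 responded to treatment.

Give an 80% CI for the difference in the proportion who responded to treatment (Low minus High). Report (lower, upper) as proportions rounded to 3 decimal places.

p̂₁ = 82/96 = 0.8542 and p̂₂ = 596/713 = 0.8359.
SE₁ = √(p̂₁(1−p̂₁)/n₁) = √(0.8542·0.1458/96) = 0.03602; SE₂ = √(0.8359·0.1641/713) = 0.01387.
Independent samples: SE of the difference = √(SE₁² + SE₂²) = √(0.0012974404 + 0.0001923769) = 0.03860.
z* for 80% confidence is 1.282, so the margin of error is 1.282 × 0.03860 = 0.04949.
Point estimate p̂₁ − p̂₂ = 0.8542 − 0.8359 = 0.0183.
0.0183 ± 0.04949 → (-0.031, 0.068).

(-0.031, 0.068)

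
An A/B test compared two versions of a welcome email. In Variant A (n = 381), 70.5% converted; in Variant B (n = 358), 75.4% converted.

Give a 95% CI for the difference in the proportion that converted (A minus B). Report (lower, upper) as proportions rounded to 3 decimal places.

The two standard errors are √(0.7050×0.2950/381) = 0.02336 and √(0.7540×0.2460/358) = 0.02276.
Because the samples are independent, SE_diff = √(0.02336² + 0.02276²) = 0.03261.
Using z* = 1.960 for 95%, ME = 1.960 × 0.03261 = 0.06392.
p̂₁ − p̂₂ = -0.0490; interval -0.0490 ± 0.06392 gives (-0.113, 0.015).

(-0.113, 0.015)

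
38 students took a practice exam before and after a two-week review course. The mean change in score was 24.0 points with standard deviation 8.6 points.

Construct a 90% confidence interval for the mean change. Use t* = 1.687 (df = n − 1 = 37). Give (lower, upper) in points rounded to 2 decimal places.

(21.65, 26.35)

This is a matched-pairs design, so SE = s_d/√n = 8.6/√38 = 1.3951.
Margin = 1.687 × 1.3951 = 2.3535; the interval is 24.0 ± 2.3535 = (21.65, 26.35).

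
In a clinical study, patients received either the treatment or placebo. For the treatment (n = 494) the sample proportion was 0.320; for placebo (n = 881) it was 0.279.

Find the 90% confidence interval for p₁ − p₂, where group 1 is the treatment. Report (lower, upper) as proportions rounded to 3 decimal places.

SE₁ = √(p̂₁(1−p̂₁)/n₁) = √(0.3200·0.6800/494) = 0.02099; SE₂ = √(0.2790·0.7210/881) = 0.01511.
Independent samples: SE of the difference = √(SE₁² + SE₂²) = √(0.0004405801 + 0.0002283121) = 0.02586.
z* for 90% confidence is 1.645, so the margin of error is 1.645 × 0.02586 = 0.04254.
Point estimate p̂₁ − p̂₂ = 0.3200 − 0.2790 = 0.0410.
0.0410 ± 0.04254 → (-0.002, 0.084).

(-0.002, 0.084)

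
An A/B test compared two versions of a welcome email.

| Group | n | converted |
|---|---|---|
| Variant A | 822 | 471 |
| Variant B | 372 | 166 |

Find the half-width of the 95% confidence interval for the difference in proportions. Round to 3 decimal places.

Sample proportions: 471/822 = 0.5730, 166/372 = 0.4462.
Each SE is √(p̂(1−p̂)/n): √(0.5730·0.4270/822) = 0.01725 and √(0.4462·0.5538/372) = 0.02577.
SE(p̂₁ − p̂₂) = √(SE₁² + SE₂²) = √(0.0002975625 + 0.0006640929) = 0.03101, since the two samples are independent.
At 95% confidence z* = 1.960; margin = 1.960 × 0.03101 = 0.06078.

0.061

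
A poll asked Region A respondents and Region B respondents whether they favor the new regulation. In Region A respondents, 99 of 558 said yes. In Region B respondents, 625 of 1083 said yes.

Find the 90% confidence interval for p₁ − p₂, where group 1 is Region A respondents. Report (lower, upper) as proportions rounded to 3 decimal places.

(-0.436, -0.363)

First, p̂₁ = 99/558 = 0.1774; p̂₂ = 625/1083 = 0.5771.
The two standard errors are √(0.1774×0.8226/558) = 0.01617 and √(0.5771×0.4229/1083) = 0.01501.
Because the samples are independent, SE_diff = √(0.01617² + 0.01501²) = 0.02206.
Using z* = 1.645 for 90%, ME = 1.645 × 0.02206 = 0.03629.
p̂₁ − p̂₂ = -0.3997; interval -0.3997 ± 0.03629 gives (-0.436, -0.363).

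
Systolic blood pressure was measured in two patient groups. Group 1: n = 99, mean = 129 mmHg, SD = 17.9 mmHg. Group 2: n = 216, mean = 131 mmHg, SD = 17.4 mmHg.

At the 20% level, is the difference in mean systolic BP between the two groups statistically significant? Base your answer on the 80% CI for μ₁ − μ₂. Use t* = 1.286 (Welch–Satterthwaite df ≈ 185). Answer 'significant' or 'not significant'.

not significant

Standard errors of each mean: 17.9/√99 = 1.7990 and 17.4/√216 = 1.1839.
SE(x̄₁ − x̄₂) = √(1.7990² + 1.1839²) = 2.1536 for independent samples with unequal variances.
With t* = 1.286, the margin is 1.286 × 2.1536 = 2.7695.
x̄₁ − x̄₂ = 129 − 131 = -2.0000; the interval is -2.0000 ± 2.7695 = (-4.7695, 0.7695).
The interval (-4.7695, 0.7695) contains 0, so the difference is not significant.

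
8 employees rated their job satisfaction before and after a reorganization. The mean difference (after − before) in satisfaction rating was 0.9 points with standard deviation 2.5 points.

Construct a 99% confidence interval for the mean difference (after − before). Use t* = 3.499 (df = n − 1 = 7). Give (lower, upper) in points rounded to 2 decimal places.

Paired design: SE = s_d/√n = 2.5/√8 = 0.8839.
t* = 3.499; margin of error = 3.499 × 0.8839 = 3.0928.
0.9 ± 3.0928 → (-2.19, 3.99).

(-2.19, 3.99)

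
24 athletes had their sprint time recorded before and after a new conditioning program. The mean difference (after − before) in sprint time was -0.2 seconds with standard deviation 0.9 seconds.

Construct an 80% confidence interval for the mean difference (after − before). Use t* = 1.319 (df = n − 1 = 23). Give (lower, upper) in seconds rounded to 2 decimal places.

(-0.44, 0.04)

Paired design: SE = s_d/√n = 0.9/√24 = 0.1837.
t* = 1.319; margin of error = 1.319 × 0.1837 = 0.2423.
-0.2 ± 0.2423 → (-0.44, 0.04).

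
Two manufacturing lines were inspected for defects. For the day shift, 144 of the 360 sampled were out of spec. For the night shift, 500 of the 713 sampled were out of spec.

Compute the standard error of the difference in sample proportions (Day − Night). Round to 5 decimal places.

Sample proportions: 144/360 = 0.4000, 500/713 = 0.7013.
Each SE is √(p̂(1−p̂)/n): √(0.4000·0.6000/360) = 0.02582 and √(0.7013·0.2987/713) = 0.01714.
SE(p̂₁ − p̂₂) = √(SE₁² + SE₂²) = √(0.0006666724 + 0.0002937796) = 0.03099, since the two samples are independent.

0.03099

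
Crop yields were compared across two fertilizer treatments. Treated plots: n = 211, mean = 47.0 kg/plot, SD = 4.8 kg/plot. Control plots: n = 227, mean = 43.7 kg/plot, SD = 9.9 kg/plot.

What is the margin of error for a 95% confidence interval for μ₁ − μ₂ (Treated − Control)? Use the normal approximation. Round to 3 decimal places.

1.442

SE₁ = s₁/√n₁ = 4.8/√211 = 0.3304; SE₂ = 9.9/√227 = 0.6571.
Independent samples, unequal variances: SE_diff = √(SE₁² + SE₂²) = √(0.10916416 + 0.43178041) = 0.7355.
z* = 1.960, so margin of error = 1.960 × 0.7355 = 1.4416.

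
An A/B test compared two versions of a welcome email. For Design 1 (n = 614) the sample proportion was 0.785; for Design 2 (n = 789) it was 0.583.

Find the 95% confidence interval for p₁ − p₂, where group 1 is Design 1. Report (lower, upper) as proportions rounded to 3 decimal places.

SE₁ = √(p̂₁(1−p̂₁)/n₁) = √(0.7850·0.2150/614) = 0.01658; SE₂ = √(0.5830·0.4170/789) = 0.01755.
Independent samples: SE of the difference = √(SE₁² + SE₂²) = √(0.0002748964 + 0.0003080025) = 0.02414.
z* for 95% confidence is 1.960, so the margin of error is 1.960 × 0.02414 = 0.04731.
Point estimate p̂₁ − p̂₂ = 0.7850 − 0.5830 = 0.2020.
0.2020 ± 0.04731 → (0.155, 0.249).

(0.155, 0.249)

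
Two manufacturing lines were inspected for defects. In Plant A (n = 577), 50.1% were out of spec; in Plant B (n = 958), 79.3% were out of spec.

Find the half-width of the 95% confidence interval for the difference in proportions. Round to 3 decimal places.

The two standard errors are √(0.5010×0.4990/577) = 0.02082 and √(0.7930×0.2070/958) = 0.01309.
Because the samples are independent, SE_diff = √(0.02082² + 0.01309²) = 0.02459.
Using z* = 1.960 for 95%, ME = 1.960 × 0.02459 = 0.04820.

0.048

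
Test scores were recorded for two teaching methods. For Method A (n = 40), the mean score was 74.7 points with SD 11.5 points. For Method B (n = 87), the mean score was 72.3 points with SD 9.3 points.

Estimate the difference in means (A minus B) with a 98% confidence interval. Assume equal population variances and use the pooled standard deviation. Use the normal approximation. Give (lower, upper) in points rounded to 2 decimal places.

(-2.06, 6.86)

s_p = √[((n₁−1)s₁² + (n₂−1)s₂²)/(n₁+n₂−2)] = √[(39·11.5² + 86·9.3²)/125] = 10.0383.
SE = 10.0383·√(1/40 + 1/87) = 1.9177.
With z* = 2.326, margin = 2.326 × 1.9177 = 4.4606.
x̄₁ − x̄₂ = 74.7 − 72.3 = 2.4000; interval 2.4000 ± 4.4606 = (-2.06, 6.86).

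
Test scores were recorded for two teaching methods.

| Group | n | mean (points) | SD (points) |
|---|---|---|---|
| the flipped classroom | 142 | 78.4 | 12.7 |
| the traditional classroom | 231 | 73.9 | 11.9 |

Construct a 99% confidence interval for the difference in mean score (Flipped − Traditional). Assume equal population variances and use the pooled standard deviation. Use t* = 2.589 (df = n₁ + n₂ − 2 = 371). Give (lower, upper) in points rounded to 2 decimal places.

(1.13, 7.87)

Pooled variance s_p² = [141·12.7² + 230·11.9²] / (142+231−2) = 149.0895, so s_p = 12.2102.
SE_diff = s_p·√(1/n₁ + 1/n₂) = 12.2102·√(1/142 + 1/231) = 1.3020.
t* = 2.589; margin = 2.589 × 1.3020 = 3.3709.
Difference = 78.4 − 73.9 = 4.5000.
4.5000 ± 3.3709 → (1.13, 7.87).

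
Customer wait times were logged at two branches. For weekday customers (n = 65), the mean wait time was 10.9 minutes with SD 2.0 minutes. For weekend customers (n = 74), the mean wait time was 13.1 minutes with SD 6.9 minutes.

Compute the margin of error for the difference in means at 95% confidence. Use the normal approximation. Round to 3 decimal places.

SE₁ = s₁/√n₁ = 2.0/√65 = 0.2481; SE₂ = 6.9/√74 = 0.8021.
Independent samples, unequal variances: SE_diff = √(SE₁² + SE₂²) = √(0.06155361 + 0.64336441) = 0.8396.
z* = 1.960, so margin of error = 1.960 × 0.8396 = 1.6456.

1.646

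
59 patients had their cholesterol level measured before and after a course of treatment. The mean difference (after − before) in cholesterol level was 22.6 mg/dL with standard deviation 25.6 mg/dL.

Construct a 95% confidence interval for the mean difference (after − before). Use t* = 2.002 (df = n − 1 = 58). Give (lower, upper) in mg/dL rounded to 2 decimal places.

(15.93, 29.27)

Paired design: SE = s_d/√n = 25.6/√59 = 3.3328.
t* = 2.002; margin of error = 2.002 × 3.3328 = 6.6723.
22.6 ± 6.6723 → (15.93, 29.27).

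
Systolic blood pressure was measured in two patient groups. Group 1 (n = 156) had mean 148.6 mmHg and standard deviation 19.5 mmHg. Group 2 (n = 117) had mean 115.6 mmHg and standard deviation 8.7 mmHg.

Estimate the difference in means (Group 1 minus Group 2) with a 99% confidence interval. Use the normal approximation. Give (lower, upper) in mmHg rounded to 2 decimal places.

Per-group SEs: s₁/√n₁ = 19.5/√156 = 1.5612, s₂/√n₂ = 8.7/√117 = 0.8043.
Unpooled SE of the difference: √(2.43734544 + 0.64689849) = 1.7562.
Margin of error = z* · SE = 2.576 × 1.7562 = 4.5240.
x̄₁ − x̄₂ = 148.6 − 115.6 = 33.0000.
CI: 33.0000 ± 4.5240 = (28.48, 37.52).

(28.48, 37.52)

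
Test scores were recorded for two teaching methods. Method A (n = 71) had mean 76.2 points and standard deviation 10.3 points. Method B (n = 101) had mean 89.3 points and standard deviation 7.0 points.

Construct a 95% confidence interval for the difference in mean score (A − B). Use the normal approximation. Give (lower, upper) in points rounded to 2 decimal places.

SE₁ = s₁/√n₁ = 10.3/√71 = 1.2224; SE₂ = 7.0/√101 = 0.6965.
Independent samples, unequal variances: SE_diff = √(SE₁² + SE₂²) = √(1.49426176 + 0.48511225) = 1.4069.
z* = 1.960, so margin of error = 1.960 × 1.4069 = 2.7575.
Difference in means = 76.2 − 89.3 = -13.1000.
-13.1000 ± 2.7575 → (-15.86, -10.34).

(-15.86, -10.34)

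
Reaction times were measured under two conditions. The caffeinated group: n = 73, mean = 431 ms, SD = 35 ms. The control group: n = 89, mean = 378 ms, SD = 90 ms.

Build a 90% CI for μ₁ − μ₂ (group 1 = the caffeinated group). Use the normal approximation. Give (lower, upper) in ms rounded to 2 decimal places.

Per-group SEs: s₁/√n₁ = 35/√73 = 4.0964, s₂/√n₂ = 90/√89 = 9.5400.
Unpooled SE of the difference: √(16.78049296 + 91.0116) = 10.3823.
Margin of error = z* · SE = 1.645 × 10.3823 = 17.0789.
x̄₁ − x̄₂ = 431 − 378 = 53.0000.
CI: 53.0000 ± 17.0789 = (35.92, 70.08).

(35.92, 70.08)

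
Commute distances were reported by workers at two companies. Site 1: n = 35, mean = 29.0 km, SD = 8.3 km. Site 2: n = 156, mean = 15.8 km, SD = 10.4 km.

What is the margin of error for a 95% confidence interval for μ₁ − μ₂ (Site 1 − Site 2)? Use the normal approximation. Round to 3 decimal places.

3.198

SE₁ = s₁/√n₁ = 8.3/√35 = 1.4030; SE₂ = 10.4/√156 = 0.8327.
Independent samples, unequal variances: SE_diff = √(SE₁² + SE₂²) = √(1.968409 + 0.69338929) = 1.6315.
z* = 1.960, so margin of error = 1.960 × 1.6315 = 3.1977.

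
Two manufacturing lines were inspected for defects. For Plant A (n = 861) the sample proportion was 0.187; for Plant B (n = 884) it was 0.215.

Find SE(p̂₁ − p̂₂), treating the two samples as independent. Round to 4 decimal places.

SE₁ = √(p̂₁(1−p̂₁)/n₁) = √(0.1870·0.8130/861) = 0.01329; SE₂ = √(0.2150·0.7850/884) = 0.01382.
Independent samples: SE of the difference = √(SE₁² + SE₂²) = √(0.0001766241 + 0.0001909924) = 0.01917.

0.0192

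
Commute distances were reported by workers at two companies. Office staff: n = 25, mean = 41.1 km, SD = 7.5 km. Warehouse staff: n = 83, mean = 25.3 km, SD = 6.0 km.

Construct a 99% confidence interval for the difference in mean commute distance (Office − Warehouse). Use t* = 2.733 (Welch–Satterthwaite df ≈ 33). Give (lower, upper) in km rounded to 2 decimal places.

SE₁ = s₁/√n₁ = 7.5/√25 = 1.5000; SE₂ = 6.0/√83 = 0.6586.
Independent samples, unequal variances: SE_diff = √(SE₁² + SE₂²) = √(2.25 + 0.43375396) = 1.6382.
t* = 2.733, so margin of error = 2.733 × 1.6382 = 4.4772.
Difference in means = 41.1 − 25.3 = 15.8000.
15.8000 ± 4.4772 → (11.32, 20.28).

(11.32, 20.28)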